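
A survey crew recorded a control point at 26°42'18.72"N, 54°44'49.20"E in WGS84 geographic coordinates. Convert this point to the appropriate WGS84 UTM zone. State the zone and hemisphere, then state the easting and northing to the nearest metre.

Zone 40N: E 275854 m, N 2955765 m

Longitude 54.7470° lies in the 6° band [54°, 60°), giving zone 40; latitude is north of the equator, so 40N.
Zone 40 central meridian λ₀ = 6×40 − 183 = 57°; Δλ = -2.2530°.
Transverse Mercator on WGS84 with k₀ = 0.9996 gives E = 275853.565 m, N = 2955765.277 m.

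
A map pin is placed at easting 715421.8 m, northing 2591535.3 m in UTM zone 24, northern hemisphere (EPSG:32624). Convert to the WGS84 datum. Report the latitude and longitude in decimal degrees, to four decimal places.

Zone 24N: λ₀ = -39°, k₀ = 0.9996, false easting 500000 m.
Meridian distance M = (N − FN)/k₀ = 2592572.3 m.
Inverse transverse Mercator on WGS84 gives φ = 23.41949991°, λ = -36.89170040°.

lat 23.4195°, lon -36.8917°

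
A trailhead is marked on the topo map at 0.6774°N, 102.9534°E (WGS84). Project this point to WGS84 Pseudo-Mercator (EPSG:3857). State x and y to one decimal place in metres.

x 11460720.1 m, y 75409.6 m

Web Mercator is spherical with R = a = 6378137 m.
x = R·λ = 6378137 × 1.796875806 = 11460720.063 m.
y = R·ln tan(π/4 + φ/2) = 6378137 × 0.011823136 = 75409.580 m.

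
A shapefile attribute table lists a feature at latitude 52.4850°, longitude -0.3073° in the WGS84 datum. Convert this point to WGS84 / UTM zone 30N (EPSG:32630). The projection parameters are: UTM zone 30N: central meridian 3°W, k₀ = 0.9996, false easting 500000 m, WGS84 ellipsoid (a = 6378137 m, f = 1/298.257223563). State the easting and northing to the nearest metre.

Zone 30 central meridian λ₀ = 6×30 − 183 = -3°; Δλ = +2.6927°.
Transverse Mercator on WGS84 with k₀ = 0.9996 gives E = 682833.596 m, N = 5818392.394 m.

E 682834 m, N 5818392 m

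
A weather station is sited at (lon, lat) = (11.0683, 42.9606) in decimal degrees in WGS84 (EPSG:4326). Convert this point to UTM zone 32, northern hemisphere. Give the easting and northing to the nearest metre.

E 668694 m, N 4758515 m

Zone 32 central meridian λ₀ = 6×32 − 183 = 9°; Δλ = +2.0683°.
Transverse Mercator on WGS84 with k₀ = 0.9996 gives E = 668694.070 m, N = 4758515.004 m.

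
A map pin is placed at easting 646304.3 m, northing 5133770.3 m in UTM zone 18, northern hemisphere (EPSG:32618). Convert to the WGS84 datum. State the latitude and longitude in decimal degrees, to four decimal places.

lat 46.3417°, lon -73.0988°

Zone 18N: λ₀ = -75°, k₀ = 0.9996, false easting 500000 m.
Meridian distance M = (N − FN)/k₀ = 5135824.6 m.
Inverse transverse Mercator on WGS84 gives φ = 46.34170021°, λ = -73.09879948°.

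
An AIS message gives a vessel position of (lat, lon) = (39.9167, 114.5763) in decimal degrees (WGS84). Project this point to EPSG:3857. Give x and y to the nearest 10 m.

x 12754580 m, y 4853840 m

Web Mercator is spherical with R = a = 6378137 m.
x = R·λ = 6378137 × 1.999733680 = 12754575.373 m.
y = R·ln tan(π/4 + φ/2) = 6378137 × 0.761012930 = 4853844.724 m.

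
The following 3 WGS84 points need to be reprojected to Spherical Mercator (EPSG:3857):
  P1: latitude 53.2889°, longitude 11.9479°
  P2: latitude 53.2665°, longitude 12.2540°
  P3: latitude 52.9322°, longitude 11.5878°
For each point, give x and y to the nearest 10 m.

Web Mercator: x = R·λ, y = R·ln tan(π/4+φ/2), R = 6378137 m.
P1 (53.2889°, 11.9479°) → (1330034.144, 7036616.418) m.
P2 (53.2665°, 12.2540°) → (1364109.040, 7032446.153) m.
P3 (52.9322°, 11.5878°) → (1289947.995, 6970466.589) m.

P1: x 1330030 m, y 7036620 m; P2: x 1364110 m, y 7032450 m; P3: x 1289950 m, y 6970470 m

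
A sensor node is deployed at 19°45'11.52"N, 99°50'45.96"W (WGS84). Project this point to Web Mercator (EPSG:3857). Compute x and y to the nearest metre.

x -11114817 m, y 2243817 m

Web Mercator is spherical with R = a = 6378137 m.
x = R·λ = 6378137 × -1.742643190 = -11114817.010 m.
y = R·ln tan(π/4 + φ/2) = 6378137 × 0.351798164 = 2243816.883 m.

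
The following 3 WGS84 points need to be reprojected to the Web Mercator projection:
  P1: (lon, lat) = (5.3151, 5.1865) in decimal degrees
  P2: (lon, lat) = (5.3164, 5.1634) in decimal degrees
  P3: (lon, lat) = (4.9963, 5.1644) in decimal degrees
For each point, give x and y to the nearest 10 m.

P1: x 591670 m, y 578150 m; P2: x 591820 m, y 575570 m; P3: x 556190 m, y 575680 m

Web Mercator: x = R·λ, y = R·ln tan(π/4+φ/2), R = 6378137 m.
P1 (5.1865°, 5.3151°) → (591674.226, 578148.651) m.
P2 (5.1634°, 5.3164°) → (591818.941, 575566.646) m.
P3 (5.1644°, 4.9963°) → (556185.572, 575678.420) m.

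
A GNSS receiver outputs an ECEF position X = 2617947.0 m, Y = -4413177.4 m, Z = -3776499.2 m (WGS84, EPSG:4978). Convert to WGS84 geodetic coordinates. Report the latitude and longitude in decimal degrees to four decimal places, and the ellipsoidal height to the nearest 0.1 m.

lat -36.5362°, lon -59.3231°, h 564.8 m

λ = atan2(Y, X) = -59.32310021°; p = √(X²+Y²) = 5131255.3 m.
Bowring's method on WGS84 (a = 6378137 m, b = 6356752.314 m) gives φ = -36.53619991°, h = 564.846 m.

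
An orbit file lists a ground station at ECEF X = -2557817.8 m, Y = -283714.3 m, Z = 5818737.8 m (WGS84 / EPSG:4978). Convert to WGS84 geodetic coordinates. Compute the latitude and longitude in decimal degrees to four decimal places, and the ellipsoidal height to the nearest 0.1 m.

λ = atan2(Y, X) = -173.67059937°; p = √(X²+Y²) = 2573504.6 m.
Bowring's method on WGS84 (a = 6378137 m, b = 6356752.314 m) gives φ = 66.28320011°, h = 2203.116 m.

lat 66.2832°, lon -173.6706°, h 2203.1 m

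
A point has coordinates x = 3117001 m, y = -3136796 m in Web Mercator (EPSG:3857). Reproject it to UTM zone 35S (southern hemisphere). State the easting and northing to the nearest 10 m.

E 599170 m, N 7001360 m

Web Mercator inverse (R = 6378137 m) → φ = -27.10659732°, λ = 28.00049639°.
UTM 35S forward: E = 599173.637 m, N = 7001363.470 m.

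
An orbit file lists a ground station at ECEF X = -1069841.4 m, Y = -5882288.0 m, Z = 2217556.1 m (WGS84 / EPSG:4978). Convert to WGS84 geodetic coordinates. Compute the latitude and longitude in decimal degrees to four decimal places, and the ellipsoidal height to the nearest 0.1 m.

lat 20.4758°, lon -100.3080°, h 1248.8 m

λ = atan2(Y, X) = -100.30800025°; p = √(X²+Y²) = 5978785.2 m.
Bowring's method on WGS84 (a = 6378137 m, b = 6356752.314 m) gives φ = 20.47579983°, h = 1248.794 m.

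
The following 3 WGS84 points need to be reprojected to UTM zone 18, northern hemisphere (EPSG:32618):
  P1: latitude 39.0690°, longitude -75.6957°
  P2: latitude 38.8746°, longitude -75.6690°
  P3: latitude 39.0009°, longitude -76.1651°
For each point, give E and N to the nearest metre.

P1: E 439816 m, N 4324664 m; P2: E 441968 m, N 4303074 m; P3: E 399112 m, N 4317522 m

UTM zone 18N: λ₀ = -75°, k₀ = 0.9996.
P1 (39.0690°, -75.6957°) → (439816.363, 4324663.924) m.
P2 (38.8746°, -75.6690°) → (441967.719, 4303073.603) m.
P3 (39.0009°, -76.1651°) → (399111.764, 4317522.059) m.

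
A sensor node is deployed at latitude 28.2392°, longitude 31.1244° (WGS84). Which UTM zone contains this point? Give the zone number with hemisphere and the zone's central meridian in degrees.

Zone 36N, central meridian 33°

UTM zone = ⌊(λ + 180)/6⌋ + 1; 31.1244° ∈ [30°, 36°) → zone 36.
Hemisphere: N (φ ≥ 0).
Central meridian λ₀ = 6×36 − 183 = 33°.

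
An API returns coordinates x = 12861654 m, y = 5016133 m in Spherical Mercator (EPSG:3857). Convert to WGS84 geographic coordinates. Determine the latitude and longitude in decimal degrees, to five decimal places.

R = 6378137 m. λ = x/R = 115.53820367°.
φ = 2·arctan(exp(y/R)) − 90° = 2·arctan(2.19560) − 90° = 41.02569900°.

lat 41.02570°, lon 115.53820°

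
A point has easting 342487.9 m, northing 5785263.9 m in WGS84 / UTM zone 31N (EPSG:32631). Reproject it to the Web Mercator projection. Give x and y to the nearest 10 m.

Unproject from UTM 31N (λ₀ = 3°) → φ = 52.19530019°, λ = 0.69539993°.
Web Mercator (R = 6378137 m): x = 77411.566 m, y = 6835515.560 m.

x 77410 m, y 6835520 m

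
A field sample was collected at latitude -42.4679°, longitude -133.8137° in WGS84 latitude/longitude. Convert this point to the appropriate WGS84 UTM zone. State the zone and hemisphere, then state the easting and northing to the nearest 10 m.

Zone 8S: E 597520 m, N 5297590 m

Longitude -133.8137° lies in the 6° band [-138°, -132°), giving zone 8; latitude is south of the equator, so 8S.
Zone 8 central meridian λ₀ = 6×8 − 183 = -135°; Δλ = +1.1863°.
Transverse Mercator on WGS84 with k₀ = 0.9996 gives E = 597524.154 m, N = 5297589.531 m.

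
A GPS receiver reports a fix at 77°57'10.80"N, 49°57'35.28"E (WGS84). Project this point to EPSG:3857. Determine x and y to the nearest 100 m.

Web Mercator is spherical with R = a = 6378137 m.
x = R·λ = 6378137 × 0.871963004 = 5561499.496 m.
y = R·ln tan(π/4 + φ/2) = 6378137 × 2.248864850 = 14343568.106 m.

x 5561500 m, y 14343600 m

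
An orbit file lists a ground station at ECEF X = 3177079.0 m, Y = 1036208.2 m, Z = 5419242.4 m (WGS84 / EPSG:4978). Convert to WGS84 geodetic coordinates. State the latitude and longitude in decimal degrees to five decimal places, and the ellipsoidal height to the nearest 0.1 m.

lat 58.51140°, lon 18.06380°, h 4146.6 m

λ = atan2(Y, X) = 18.06380014°; p = √(X²+Y²) = 3341789.7 m.
Bowring's method on WGS84 (a = 6378137 m, b = 6356752.314 m) gives φ = 58.51140031°, h = 4146.612 m.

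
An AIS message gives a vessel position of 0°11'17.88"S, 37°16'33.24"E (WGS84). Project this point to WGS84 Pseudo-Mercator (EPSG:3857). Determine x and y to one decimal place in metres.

x 4149534.2 m, y -20961.5 m

Web Mercator is spherical with R = a = 6378137 m.
x = R·λ = 6378137 × 0.650587187 = 4149534.207 m.
y = R·ln tan(π/4 + φ/2) = 6378137 × -0.003286461 = -20961.498 m.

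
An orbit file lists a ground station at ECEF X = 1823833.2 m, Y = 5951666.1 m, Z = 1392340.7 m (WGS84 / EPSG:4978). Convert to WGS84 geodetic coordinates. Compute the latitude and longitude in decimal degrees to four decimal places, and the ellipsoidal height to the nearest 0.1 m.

lat 12.6903°, lon 72.9628°, h 1547.3 m

λ = atan2(Y, X) = 72.96279962°; p = √(X²+Y²) = 6224845.1 m.
Bowring's method on WGS84 (a = 6378137 m, b = 6356752.314 m) gives φ = 12.69029978°, h = 1547.288 m.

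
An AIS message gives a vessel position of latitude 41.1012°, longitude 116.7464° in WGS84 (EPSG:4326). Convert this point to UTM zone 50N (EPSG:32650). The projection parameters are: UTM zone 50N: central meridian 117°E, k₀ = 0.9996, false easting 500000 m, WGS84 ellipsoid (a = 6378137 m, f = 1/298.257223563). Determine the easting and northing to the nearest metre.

E 478704 m, N 4550022 m

Zone 50 central meridian λ₀ = 6×50 − 183 = 117°; Δλ = -0.2536°.
Transverse Mercator on WGS84 with k₀ = 0.9996 gives E = 478704.498 m, N = 4550022.303 m.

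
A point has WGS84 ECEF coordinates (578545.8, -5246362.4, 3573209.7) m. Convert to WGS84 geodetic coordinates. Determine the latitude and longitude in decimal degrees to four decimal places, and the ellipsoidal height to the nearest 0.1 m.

lat 34.2760°, lon -83.7071°, h 2527.2 m

λ = atan2(Y, X) = -83.70709963°; p = √(X²+Y²) = 5278165.7 m.
Bowring's method on WGS84 (a = 6378137 m, b = 6356752.314 m) gives φ = 34.27599991°, h = 2527.203 m.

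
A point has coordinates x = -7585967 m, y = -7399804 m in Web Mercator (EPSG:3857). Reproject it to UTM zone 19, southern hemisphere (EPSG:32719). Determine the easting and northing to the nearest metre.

Web Mercator inverse (R = 6378137 m) → φ = -55.19500008°, λ = -68.14590101°.
UTM 19S forward: E = 554369.468 m, N = 3883176.064 m.

E 554369 m, N 3883176 m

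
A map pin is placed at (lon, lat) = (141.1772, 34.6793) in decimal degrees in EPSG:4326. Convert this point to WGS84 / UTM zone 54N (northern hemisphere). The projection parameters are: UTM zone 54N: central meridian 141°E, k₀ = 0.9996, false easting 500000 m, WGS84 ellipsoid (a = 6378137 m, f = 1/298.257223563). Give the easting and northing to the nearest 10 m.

Zone 54 central meridian λ₀ = 6×54 − 183 = 141°; Δλ = +0.1772°.
Transverse Mercator on WGS84 with k₀ = 0.9996 gives E = 516232.636 m, N = 3837493.876 m.

E 516230 m, N 3837490 m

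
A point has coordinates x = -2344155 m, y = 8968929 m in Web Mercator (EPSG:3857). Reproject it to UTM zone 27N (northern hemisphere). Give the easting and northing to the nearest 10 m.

Web Mercator inverse (R = 6378137 m) → φ = 62.45949958°, λ = -21.05790265°.
UTM 27N forward: E = 497012.991 m, N = 6925371.908 m.

E 497010 m, N 6925370 m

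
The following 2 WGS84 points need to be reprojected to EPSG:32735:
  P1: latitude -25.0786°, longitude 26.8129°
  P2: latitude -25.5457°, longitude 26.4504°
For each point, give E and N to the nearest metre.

UTM zone 35S: λ₀ = 27°, k₀ = 0.9996.
P1 (-25.0786°, 26.8129°) → (481131.800, 7226335.882) m.
P2 (-25.5457°, 26.4504°) → (444786.950, 7174511.243) m.

P1: E 481132 m, N 7226336 m; P2: E 444787 m, N 7174511 m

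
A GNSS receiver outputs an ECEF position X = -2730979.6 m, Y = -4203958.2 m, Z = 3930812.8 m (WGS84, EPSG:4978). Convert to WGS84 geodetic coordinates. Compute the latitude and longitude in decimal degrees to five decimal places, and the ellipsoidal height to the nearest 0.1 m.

lat 38.28710°, lon -123.00860°, h 493.7 m

λ = atan2(Y, X) = -123.00860014°; p = √(X²+Y²) = 5013134.2 m.
Bowring's method on WGS84 (a = 6378137 m, b = 6356752.314 m) gives φ = 38.28709990°, h = 493.668 m.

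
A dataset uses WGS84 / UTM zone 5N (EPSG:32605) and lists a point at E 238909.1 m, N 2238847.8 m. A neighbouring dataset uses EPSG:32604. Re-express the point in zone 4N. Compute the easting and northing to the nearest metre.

UTM 5N → geographic: φ = 20.22949994°, λ = -155.49899960°.
UTM 4N (λ₀ = -159°) forward: E = 865863.682 m, N = 2240746.568 m.

E 865864 m, N 2240747 m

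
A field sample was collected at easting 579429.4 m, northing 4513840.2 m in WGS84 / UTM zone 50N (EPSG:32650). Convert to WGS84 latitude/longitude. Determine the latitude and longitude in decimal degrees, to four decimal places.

lat 40.7717°, lon 117.9412°

Zone 50N: λ₀ = 117°, k₀ = 0.9996, false easting 500000 m.
Meridian distance M = (N − FN)/k₀ = 4515646.5 m.
Inverse transverse Mercator on WGS84 gives φ = 40.77170032°, λ = 117.94120011°.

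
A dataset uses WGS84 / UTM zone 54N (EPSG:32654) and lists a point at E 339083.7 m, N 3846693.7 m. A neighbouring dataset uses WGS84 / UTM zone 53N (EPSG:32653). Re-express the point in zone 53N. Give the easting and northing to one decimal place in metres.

E 888389.7 m, N 3853490.3 m

UTM 54N → geographic: φ = 34.74969987°, λ = 139.24199991°.
UTM 53N (λ₀ = 135°) forward: E = 888389.701 m, N = 3853490.305 m.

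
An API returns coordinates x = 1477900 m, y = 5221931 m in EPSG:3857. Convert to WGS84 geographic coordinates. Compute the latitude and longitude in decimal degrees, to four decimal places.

lat 42.4056°, lon 13.2762°

R = 6378137 m. λ = x/R = 13.27620158°.
φ = 2·arctan(exp(y/R)) − 90° = 2·arctan(2.26760) − 90° = 42.40559783°.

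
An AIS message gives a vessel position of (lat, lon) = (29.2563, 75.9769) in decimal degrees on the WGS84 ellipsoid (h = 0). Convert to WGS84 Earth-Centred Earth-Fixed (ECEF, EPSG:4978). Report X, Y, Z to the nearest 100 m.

WGS84: a = 6378137 m, e² = 0.006694380; N(φ) = a/√(1−e²sin²φ) = 6383242.175 m.
X = (N+h)·cosφ·cosλ = 1349443.995 m; Y = (N+h)·cosφ·sinλ = 5403043.300 m; Z = (N(1−e²)+h)·sinφ = 3098716.291 m.

X 1349400 m, Y 5403000 m, Z 3098700 m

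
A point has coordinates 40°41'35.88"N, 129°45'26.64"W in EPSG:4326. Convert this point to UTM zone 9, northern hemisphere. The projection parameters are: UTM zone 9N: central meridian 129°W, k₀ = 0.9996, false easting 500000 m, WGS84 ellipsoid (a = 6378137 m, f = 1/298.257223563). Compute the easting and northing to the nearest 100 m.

E 436000 m, N 4505000 m

Zone 9 central meridian λ₀ = 6×9 − 183 = -129°; Δλ = -0.7574°.
Transverse Mercator on WGS84 with k₀ = 0.9996 gives E = 436006.865 m, N = 4504987.148 m.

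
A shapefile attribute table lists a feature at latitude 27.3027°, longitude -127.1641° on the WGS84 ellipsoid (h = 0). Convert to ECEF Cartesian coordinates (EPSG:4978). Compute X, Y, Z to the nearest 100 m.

WGS84: a = 6378137 m, e² = 0.006694380; N(φ) = a/√(1−e²sin²φ) = 6382633.499 m.
X = (N+h)·cosφ·cosλ = -3426201.076 m; Y = (N+h)·cosφ·sinλ = -4519730.933 m; Z = (N(1−e²)+h)·sinφ = 2908060.417 m.

X -3426200 m, Y -4519700 m, Z 2908100 m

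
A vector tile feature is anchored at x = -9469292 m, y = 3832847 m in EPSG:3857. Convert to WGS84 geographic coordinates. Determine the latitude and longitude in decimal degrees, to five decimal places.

R = 6378137 m. λ = x/R = -85.06409733°.
φ = 2·arctan(exp(y/R)) − 90° = 2·arctan(1.82382) − 90° = 32.52820343°.

lat 32.52820°, lon -85.06410°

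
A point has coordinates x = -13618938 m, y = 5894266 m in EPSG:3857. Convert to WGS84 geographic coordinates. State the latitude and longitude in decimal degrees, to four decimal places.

R = 6378137 m. λ = x/R = -122.34100159°.
φ = 2·arctan(exp(y/R)) − 90° = 2·arctan(2.51969) − 90° = 46.70630105°.

lat 46.7063°, lon -122.3410°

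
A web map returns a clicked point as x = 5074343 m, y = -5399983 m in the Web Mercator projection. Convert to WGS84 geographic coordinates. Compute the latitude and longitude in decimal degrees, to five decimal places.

R = 6378137 m. λ = x/R = 45.58359874°.
φ = 2·arctan(exp(y/R)) − 90° = 2·arctan(0.42885) − 90° = -43.57549919°.

lat -43.57550°, lon 45.58360°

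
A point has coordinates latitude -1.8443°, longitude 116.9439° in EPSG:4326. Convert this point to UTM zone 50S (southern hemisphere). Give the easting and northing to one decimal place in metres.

Zone 50 central meridian λ₀ = 6×50 − 183 = 117°; Δλ = -0.0561°.
Transverse Mercator on WGS84 with k₀ = 0.9996 gives E = 493760.686 m, N = 9796148.631 m.

E 493760.7 m, N 9796148.6 m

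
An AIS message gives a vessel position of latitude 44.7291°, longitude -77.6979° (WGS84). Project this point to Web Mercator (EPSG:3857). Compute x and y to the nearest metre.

x -8649291 m, y 5578974 m

Web Mercator is spherical with R = a = 6378137 m.
x = R·λ = 6378137 × -1.356084177 = -8649290.664 m.
y = R·ln tan(π/4 + φ/2) = 6378137 × 0.874702781 = 5578974.172 m.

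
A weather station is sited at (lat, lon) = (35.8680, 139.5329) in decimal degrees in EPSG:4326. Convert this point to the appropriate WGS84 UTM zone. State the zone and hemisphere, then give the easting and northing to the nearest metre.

Longitude 139.5329° lies in the 6° band [138°, 144°), giving zone 54; latitude is north of the equator, so 54N.
Zone 54 central meridian λ₀ = 6×54 − 183 = 141°; Δλ = -1.4671°.
Transverse Mercator on WGS84 with k₀ = 0.9996 gives E = 367549.187 m, N = 3970301.585 m.

Zone 54N: E 367549 m, N 3970302 m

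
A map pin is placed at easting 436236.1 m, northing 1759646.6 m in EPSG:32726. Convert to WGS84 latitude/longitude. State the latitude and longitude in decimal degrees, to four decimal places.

lat -74.2437°, lon -29.1041°

Zone 26S: λ₀ = -27°, k₀ = 0.9996, false easting 500000 m, false northing 10000000 m.
Meridian distance M = (N − FN)/k₀ = -8243650.9 m.
Inverse transverse Mercator on WGS84 gives φ = -74.24369983°, λ = -29.10409874°.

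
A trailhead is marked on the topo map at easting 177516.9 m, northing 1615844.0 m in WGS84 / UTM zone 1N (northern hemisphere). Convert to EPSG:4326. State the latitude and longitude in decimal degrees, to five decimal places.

Zone 1N: λ₀ = -177°, k₀ = 0.9996, false easting 500000 m.
Meridian distance M = (N − FN)/k₀ = 1616490.6 m.
Inverse transverse Mercator on WGS84 gives φ = 14.59669977°, λ = -179.99289960°.

lat 14.59670°, lon -179.99290°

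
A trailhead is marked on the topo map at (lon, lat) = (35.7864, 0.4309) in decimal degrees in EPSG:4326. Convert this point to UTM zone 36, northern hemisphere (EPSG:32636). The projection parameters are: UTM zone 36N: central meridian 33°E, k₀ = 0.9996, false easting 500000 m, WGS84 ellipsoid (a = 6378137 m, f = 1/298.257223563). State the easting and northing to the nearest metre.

E 810171 m, N 47684 m

Zone 36 central meridian λ₀ = 6×36 − 183 = 33°; Δλ = +2.7864°.
Transverse Mercator on WGS84 with k₀ = 0.9996 gives E = 810170.944 m, N = 47684.161 m.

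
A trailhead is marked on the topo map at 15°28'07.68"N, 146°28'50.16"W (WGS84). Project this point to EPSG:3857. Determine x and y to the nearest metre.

Web Mercator is spherical with R = a = 6378137 m.
x = R·λ = 6378137 × -2.556568760 = -16306145.803 m.
y = R·ln tan(π/4 + φ/2) = 6378137 × 0.273322379 = 1743287.576 m.

x -16306146 m, y 1743288 m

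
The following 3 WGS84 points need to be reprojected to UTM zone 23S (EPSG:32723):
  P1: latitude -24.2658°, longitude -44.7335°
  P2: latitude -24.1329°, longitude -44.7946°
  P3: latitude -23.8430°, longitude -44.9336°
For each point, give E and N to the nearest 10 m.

UTM zone 23S: λ₀ = -45°, k₀ = 0.9996.
P1 (-24.2658°, -44.7335°) → (527050.102, 7316319.337) m.
P2 (-24.1329°, -44.7946°) → (520869.974, 7331044.160) m.
P3 (-23.8430°, -44.9336°) → (506761.784, 7363153.785) m.

P1: E 527050 m, N 7316320 m; P2: E 520870 m, N 7331040 m; P3: E 506760 m, N 7363150 m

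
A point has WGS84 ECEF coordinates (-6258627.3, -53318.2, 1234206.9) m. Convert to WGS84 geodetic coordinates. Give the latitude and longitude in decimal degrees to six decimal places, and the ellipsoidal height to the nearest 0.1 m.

lat 11.228500°, lon -179.511900°, h 2050.1 m

λ = atan2(Y, X) = -179.51190033°; p = √(X²+Y²) = 6258854.4 m.
Bowring's method on WGS84 (a = 6378137 m, b = 6356752.314 m) gives φ = 11.22849954°, h = 2050.138 m.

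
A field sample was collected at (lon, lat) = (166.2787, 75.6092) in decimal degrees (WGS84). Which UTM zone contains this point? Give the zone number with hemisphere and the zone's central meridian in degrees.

Zone 58N, central meridian 165°

UTM zone = ⌊(λ + 180)/6⌋ + 1; 166.2787° ∈ [162°, 168°) → zone 58.
Hemisphere: N (φ ≥ 0).
Central meridian λ₀ = 6×58 − 183 = 165°.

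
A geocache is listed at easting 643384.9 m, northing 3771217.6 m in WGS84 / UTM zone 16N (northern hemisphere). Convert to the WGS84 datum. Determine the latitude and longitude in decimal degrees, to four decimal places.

lat 34.0719°, lon -85.4461°

Zone 16N: λ₀ = -87°, k₀ = 0.9996, false easting 500000 m.
Meridian distance M = (N − FN)/k₀ = 3772726.7 m.
Inverse transverse Mercator on WGS84 gives φ = 34.07189999°, λ = -85.44609977°.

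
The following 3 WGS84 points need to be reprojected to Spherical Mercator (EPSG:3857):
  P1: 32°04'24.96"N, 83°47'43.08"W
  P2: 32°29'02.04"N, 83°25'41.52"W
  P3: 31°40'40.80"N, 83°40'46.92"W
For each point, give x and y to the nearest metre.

P1: x -9328050 m, y 3772976 m; P2: x -9287185 m, y 3826999 m; P3: x -9315182 m, y 3721117 m

Web Mercator: x = R·λ, y = R·ln tan(π/4+φ/2), R = 6378137 m.
P1 (32.0736°, -83.7953°) → (-9328050.127, 3772975.653) m.
P2 (32.4839°, -83.4282°) → (-9287184.742, 3826998.983) m.
P3 (31.6780°, -83.6797°) → (-9315181.594, 3721116.945) m.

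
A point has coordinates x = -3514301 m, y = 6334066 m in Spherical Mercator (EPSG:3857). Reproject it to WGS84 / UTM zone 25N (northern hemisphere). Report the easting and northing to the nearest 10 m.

Web Mercator inverse (R = 6378137 m) → φ = 49.34769960°, λ = -31.56950301°.
UTM 25N forward: E = 603898.291 m, N = 5467093.170 m.

E 603900 m, N 5467090 m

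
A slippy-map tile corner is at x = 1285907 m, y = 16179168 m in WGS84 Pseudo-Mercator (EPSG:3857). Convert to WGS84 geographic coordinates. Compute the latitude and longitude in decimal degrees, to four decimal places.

lat 80.9512°, lon 11.5515°

R = 6378137 m. λ = x/R = 11.55149912°.
φ = 2·arctan(exp(y/R)) − 90° = 2·arctan(12.63740) − 90° = 80.95120029°.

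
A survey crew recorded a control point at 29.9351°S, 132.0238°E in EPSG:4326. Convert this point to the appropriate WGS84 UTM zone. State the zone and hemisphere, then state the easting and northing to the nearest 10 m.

Zone 53S: E 212700 m, N 6684680 m

Longitude 132.0238° lies in the 6° band [132°, 138°), giving zone 53; latitude is south of the equator, so 53S.
Zone 53 central meridian λ₀ = 6×53 − 183 = 135°; Δλ = -2.9762°.
Transverse Mercator on WGS84 with k₀ = 0.9996 gives E = 212700.483 m, N = 6684680.355 m.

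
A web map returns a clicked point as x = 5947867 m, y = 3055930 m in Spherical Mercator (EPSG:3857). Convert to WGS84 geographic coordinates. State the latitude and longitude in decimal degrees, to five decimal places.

R = 6378137 m. λ = x/R = 53.43059834°.
φ = 2·arctan(exp(y/R)) − 90° = 2·arctan(1.61466) − 90° = 26.45809909°.

lat 26.45810°, lon 53.43060°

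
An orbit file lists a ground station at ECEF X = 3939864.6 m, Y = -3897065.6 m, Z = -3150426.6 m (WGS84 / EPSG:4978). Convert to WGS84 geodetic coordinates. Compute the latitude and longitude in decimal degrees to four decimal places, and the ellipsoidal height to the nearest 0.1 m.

λ = atan2(Y, X) = -44.68709972°; p = √(X²+Y²) = 5541629.1 m.
Bowring's method on WGS84 (a = 6378137 m, b = 6356752.314 m) gives φ = -29.78390024°, h = 1652.531 m.

lat -29.7839°, lon -44.6871°, h 1652.5 m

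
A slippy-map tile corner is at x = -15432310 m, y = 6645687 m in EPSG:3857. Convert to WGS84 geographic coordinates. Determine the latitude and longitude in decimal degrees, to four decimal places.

R = 6378137 m. λ = x/R = -138.63079942°.
φ = 2·arctan(exp(y/R)) − 90° = 2·arctan(2.83473) − 90° = 51.13769719°.

lat 51.1377°, lon -138.6308°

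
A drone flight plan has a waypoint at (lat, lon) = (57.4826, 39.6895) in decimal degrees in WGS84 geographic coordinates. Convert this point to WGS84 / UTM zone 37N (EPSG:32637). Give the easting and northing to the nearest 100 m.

Zone 37 central meridian λ₀ = 6×37 − 183 = 39°; Δλ = +0.6895°.
Transverse Mercator on WGS84 with k₀ = 0.9996 gives E = 541341.560 m, N = 6371318.539 m.

E 541300 m, N 6371300 m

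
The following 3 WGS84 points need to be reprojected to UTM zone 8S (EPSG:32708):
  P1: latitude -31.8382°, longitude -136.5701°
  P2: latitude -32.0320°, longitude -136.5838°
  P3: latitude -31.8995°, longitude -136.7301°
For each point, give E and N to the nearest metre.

UTM zone 8S: λ₀ = -135°, k₀ = 0.9996.
P1 (-31.8382°, -136.5701°) → (351427.511, 6476424.346) m.
P2 (-32.0320°, -136.5838°) → (350445.210, 6454920.826) m.
P3 (-31.8995°, -136.7301°) → (336393.747, 6469398.351) m.

P1: E 351428 m, N 6476424 m; P2: E 350445 m, N 6454921 m; P3: E 336394 m, N 6469398 m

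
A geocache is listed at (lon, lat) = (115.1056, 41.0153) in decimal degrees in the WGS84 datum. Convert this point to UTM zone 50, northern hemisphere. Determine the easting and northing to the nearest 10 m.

E 340710 m, N 4542180 m

Zone 50 central meridian λ₀ = 6×50 − 183 = 117°; Δλ = -1.8944°.
Transverse Mercator on WGS84 with k₀ = 0.9996 gives E = 340710.824 m, N = 4542183.999 m.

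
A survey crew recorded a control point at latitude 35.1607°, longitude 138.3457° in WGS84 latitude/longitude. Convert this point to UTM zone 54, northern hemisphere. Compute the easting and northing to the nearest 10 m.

E 258240 m, N 3894090 m

Zone 54 central meridian λ₀ = 6×54 − 183 = 141°; Δλ = -2.6543°.
Transverse Mercator on WGS84 with k₀ = 0.9996 gives E = 258235.860 m, N = 3894090.571 m.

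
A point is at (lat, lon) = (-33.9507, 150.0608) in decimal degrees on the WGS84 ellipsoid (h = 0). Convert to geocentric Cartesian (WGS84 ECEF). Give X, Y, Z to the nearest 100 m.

WGS84: a = 6378137 m, e² = 0.006694380; N(φ) = a/√(1−e²sin²φ) = 6384806.130 m.
X = (N+h)·cosφ·cosλ = -4589550.269 m; Y = (N+h)·cosφ·sinλ = 2643288.393 m; Z = (N(1−e²)+h)·sinφ = -3541911.697 m.

X -4589600 m, Y 2643300 m, Z -3541900 m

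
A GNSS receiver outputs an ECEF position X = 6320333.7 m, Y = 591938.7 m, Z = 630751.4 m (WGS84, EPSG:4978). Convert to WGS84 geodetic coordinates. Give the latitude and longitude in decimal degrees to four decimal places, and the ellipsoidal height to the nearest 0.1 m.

lat 5.7124°, lon 5.3505°, h 1325.2 m

λ = atan2(Y, X) = 5.35049984°; p = √(X²+Y²) = 6347992.6 m.
Bowring's method on WGS84 (a = 6378137 m, b = 6356752.314 m) gives φ = 5.71240010°, h = 1325.169 m.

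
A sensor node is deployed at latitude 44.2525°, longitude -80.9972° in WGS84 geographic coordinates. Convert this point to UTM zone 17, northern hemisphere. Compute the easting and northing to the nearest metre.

Zone 17 central meridian λ₀ = 6×17 − 183 = -81°; Δλ = +0.0028°.
Transverse Mercator on WGS84 with k₀ = 0.9996 gives E = 500223.533 m, N = 4899918.086 m.

E 500224 m, N 4899918 m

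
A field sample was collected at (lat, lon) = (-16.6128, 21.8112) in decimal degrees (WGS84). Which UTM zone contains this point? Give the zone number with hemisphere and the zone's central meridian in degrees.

UTM zone = ⌊(λ + 180)/6⌋ + 1; 21.8112° ∈ [18°, 24°) → zone 34.
Hemisphere: S (φ < 0).
Central meridian λ₀ = 6×34 − 183 = 21°.

Zone 34S, central meridian 21°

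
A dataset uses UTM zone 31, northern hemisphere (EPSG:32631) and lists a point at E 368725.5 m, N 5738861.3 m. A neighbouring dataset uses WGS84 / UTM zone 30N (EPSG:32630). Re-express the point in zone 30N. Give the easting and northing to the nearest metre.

UTM 31N → geographic: φ = 51.78519998°, λ = 1.09679988°.
UTM 30N (λ₀ = -3°) forward: E = 782535.203 m, N = 5745090.311 m.

E 782535 m, N 5745090 m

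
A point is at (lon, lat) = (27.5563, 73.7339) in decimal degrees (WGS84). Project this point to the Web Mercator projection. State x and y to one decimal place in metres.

Web Mercator is spherical with R = a = 6378137 m.
x = R·λ = 6378137 × 0.480948165 = 3067553.284 m.
y = R·ln tan(π/4 + φ/2) = 6378137 × 1.945542742 = 12408938.145 m.

x 3067553.3 m, y 12408938.1 m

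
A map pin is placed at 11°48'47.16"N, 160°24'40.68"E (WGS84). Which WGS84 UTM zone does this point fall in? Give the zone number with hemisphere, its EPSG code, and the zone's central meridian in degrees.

UTM zone = ⌊(λ + 180)/6⌋ + 1; 160.4113° ∈ [156°, 162°) → zone 57.
Hemisphere: N (φ ≥ 0).
Central meridian λ₀ = 6×57 − 183 = 159°.
EPSG code: 32657.

Zone 57N (EPSG:32657), central meridian 159°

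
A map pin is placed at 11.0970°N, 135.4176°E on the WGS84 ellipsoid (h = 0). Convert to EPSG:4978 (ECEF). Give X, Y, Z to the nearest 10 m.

X -4458390 m, Y 4393870 m, Z 1219540 m

WGS84: a = 6378137 m, e² = 0.006694380; N(φ) = a/√(1−e²sin²φ) = 6378928.013 m.
X = (N+h)·cosφ·cosλ = -4458390.554 m; Y = (N+h)·cosφ·sinλ = 4393869.757 m; Z = (N(1−e²)+h)·sinφ = 1219536.947 m.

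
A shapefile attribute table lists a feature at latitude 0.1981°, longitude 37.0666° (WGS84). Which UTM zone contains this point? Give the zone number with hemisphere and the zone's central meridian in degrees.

UTM zone = ⌊(λ + 180)/6⌋ + 1; 37.0666° ∈ [36°, 42°) → zone 37.
Hemisphere: N (φ ≥ 0).
Central meridian λ₀ = 6×37 − 183 = 39°.

Zone 37N, central meridian 39°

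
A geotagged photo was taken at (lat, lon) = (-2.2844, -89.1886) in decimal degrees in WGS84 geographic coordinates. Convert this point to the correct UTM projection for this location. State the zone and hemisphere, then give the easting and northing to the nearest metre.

Longitude -89.1886° lies in the 6° band [-90°, -84°), giving zone 16; latitude is south of the equator, so 16S.
Zone 16 central meridian λ₀ = 6×16 − 183 = -87°; Δλ = -2.1886°.
Transverse Mercator on WGS84 with k₀ = 0.9996 gives E = 256596.455 m, N = 9747318.451 m.

Zone 16S: E 256596 m, N 9747318 m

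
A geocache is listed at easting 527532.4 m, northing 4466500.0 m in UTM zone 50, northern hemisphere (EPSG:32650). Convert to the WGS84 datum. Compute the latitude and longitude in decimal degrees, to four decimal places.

Zone 50N: λ₀ = 117°, k₀ = 0.9996, false easting 500000 m.
Meridian distance M = (N − FN)/k₀ = 4468287.3 m.
Inverse transverse Mercator on WGS84 gives φ = 40.34859992°, λ = 117.32419999°.

lat 40.3486°, lon 117.3242°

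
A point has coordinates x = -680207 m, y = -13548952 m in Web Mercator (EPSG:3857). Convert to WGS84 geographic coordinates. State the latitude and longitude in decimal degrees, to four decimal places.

lat -76.3688°, lon -6.1104°

R = 6378137 m. λ = x/R = -6.11040344°.
φ = 2·arctan(exp(y/R)) − 90° = 2·arctan(0.11952) − 90° = -76.36880002°.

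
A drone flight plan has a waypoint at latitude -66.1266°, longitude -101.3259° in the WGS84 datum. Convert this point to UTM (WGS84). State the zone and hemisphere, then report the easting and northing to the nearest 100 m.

Longitude -101.3259° lies in the 6° band [-102°, -96°), giving zone 14; latitude is south of the equator, so 14S.
Zone 14 central meridian λ₀ = 6×14 − 183 = -99°; Δλ = -2.3259°.
Transverse Mercator on WGS84 with k₀ = 0.9996 gives E = 394978.356 m, N = 2664029.012 m.

Zone 14S: E 395000 m, N 2664000 m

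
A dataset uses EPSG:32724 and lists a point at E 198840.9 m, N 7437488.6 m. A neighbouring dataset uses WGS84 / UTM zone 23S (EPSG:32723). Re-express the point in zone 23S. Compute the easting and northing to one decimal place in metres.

UTM 24S → geographic: φ = -23.14409997°, λ = -41.94090038°.
UTM 23S (λ₀ = -45°) forward: E = 813270.990 m, N = 7437239.108 m.

E 813271.0 m, N 7437239.1 m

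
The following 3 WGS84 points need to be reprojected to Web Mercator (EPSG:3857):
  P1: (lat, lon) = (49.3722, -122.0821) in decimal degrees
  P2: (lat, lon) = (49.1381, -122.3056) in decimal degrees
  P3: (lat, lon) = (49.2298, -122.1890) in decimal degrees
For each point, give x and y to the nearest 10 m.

Web Mercator: x = R·λ, y = R·ln tan(π/4+φ/2), R = 6378137 m.
P1 (49.3722°, -122.0821°) → (-13590117.207, 6338253.552) m.
P2 (49.1381°, -122.3056°) → (-13614997.113, 6298326.644) m.
P3 (49.2298°, -122.1890°) → (-13602017.261, 6313943.981) m.

P1: x -13590120 m, y 6338250 m; P2: x -13615000 m, y 6298330 m; P3: x -13602020 m, y 6313940 m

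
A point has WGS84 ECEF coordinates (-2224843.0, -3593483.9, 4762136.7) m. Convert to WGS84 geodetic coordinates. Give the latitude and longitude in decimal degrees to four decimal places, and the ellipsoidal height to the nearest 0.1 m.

λ = atan2(Y, X) = -121.76299969°; p = √(X²+Y²) = 4226470.5 m.
Bowring's method on WGS84 (a = 6378137 m, b = 6356752.314 m) gives φ = 48.60139985°, h = 1033.158 m.

lat 48.6014°, lon -121.7630°, h 1033.2 m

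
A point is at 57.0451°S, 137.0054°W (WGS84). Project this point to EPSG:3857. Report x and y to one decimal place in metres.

Web Mercator is spherical with R = a = 6378137 m.
x = R·λ = 6378137 × -2.391195323 = -15251371.364 m.
y = R·ln tan(π/4 + φ/2) = 6378137 × -1.218120952 = -7769342.313 m.

x -15251371.4 m, y -7769342.3 m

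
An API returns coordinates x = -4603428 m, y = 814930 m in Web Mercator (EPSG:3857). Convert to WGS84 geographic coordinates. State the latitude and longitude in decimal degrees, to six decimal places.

lat 7.300803°, lon -41.353297°

R = 6378137 m. λ = x/R = -41.35329732°.
φ = 2·arctan(exp(y/R)) − 90° = 2·arctan(1.13629) − 90° = 7.30080342°.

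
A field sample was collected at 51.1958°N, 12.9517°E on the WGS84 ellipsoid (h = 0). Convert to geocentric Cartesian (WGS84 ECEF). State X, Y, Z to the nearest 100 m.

X 3903200 m, Y 897700 m, Z 4947200 m

WGS84: a = 6378137 m, e² = 0.006694380; N(φ) = a/√(1−e²sin²φ) = 6391141.731 m.
X = (N+h)·cosφ·cosλ = 3903187.067 m; Y = (N+h)·cosφ·sinλ = 897656.671 m; Z = (N(1−e²)+h)·sinφ = 4947224.016 m.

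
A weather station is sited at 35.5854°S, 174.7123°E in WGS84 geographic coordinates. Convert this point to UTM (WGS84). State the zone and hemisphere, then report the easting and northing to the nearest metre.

Longitude 174.7123° lies in the 6° band [174°, 180°), giving zone 60; latitude is south of the equator, so 60S.
Zone 60 central meridian λ₀ = 6×60 − 183 = 177°; Δλ = -2.2877°.
Transverse Mercator on WGS84 with k₀ = 0.9996 gives E = 292723.303 m, N = 6059626.404 m.

Zone 60S: E 292723 m, N 6059626 m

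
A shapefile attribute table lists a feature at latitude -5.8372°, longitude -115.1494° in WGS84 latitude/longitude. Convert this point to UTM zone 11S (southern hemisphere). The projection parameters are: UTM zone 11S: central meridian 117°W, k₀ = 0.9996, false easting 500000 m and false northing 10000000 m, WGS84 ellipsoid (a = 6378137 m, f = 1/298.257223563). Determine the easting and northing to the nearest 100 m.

Zone 11 central meridian λ₀ = 6×11 − 183 = -117°; Δλ = +1.8506°.
Transverse Mercator on WGS84 with k₀ = 0.9996 gives E = 704899.920 m, N = 9354455.021 m.

E 704900 m, N 9354500 m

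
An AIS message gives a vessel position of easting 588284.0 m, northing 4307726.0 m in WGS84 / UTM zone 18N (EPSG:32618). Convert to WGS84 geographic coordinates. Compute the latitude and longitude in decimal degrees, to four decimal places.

lat 38.9140°, lon -73.9817°

Zone 18N: λ₀ = -75°, k₀ = 0.9996, false easting 500000 m.
Meridian distance M = (N − FN)/k₀ = 4309449.8 m.
Inverse transverse Mercator on WGS84 gives φ = 38.91400027°, λ = -73.98170017°.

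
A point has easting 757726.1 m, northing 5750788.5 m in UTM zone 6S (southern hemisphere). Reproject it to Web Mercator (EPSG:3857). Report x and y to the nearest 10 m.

x -16035640 m, y -4629560 m

Unproject from UTM 6S (λ₀ = -147°) → φ = -38.35400033°, λ = -144.05060036°.
Web Mercator (R = 6378137 m): x = -16035639.481 m, y = -4629555.596 m.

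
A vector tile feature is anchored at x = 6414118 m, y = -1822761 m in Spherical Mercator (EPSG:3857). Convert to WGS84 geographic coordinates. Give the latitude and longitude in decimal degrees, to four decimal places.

lat -16.1557°, lon 57.6190°

R = 6378137 m. λ = x/R = 57.61900234°.
φ = 2·arctan(exp(y/R)) − 90° = 2·arctan(0.75143) − 90° = -16.15570216°.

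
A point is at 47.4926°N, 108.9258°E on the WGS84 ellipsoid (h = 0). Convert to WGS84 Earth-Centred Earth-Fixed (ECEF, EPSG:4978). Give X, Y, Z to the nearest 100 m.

WGS84: a = 6378137 m, e² = 0.006694380; N(φ) = a/√(1−e²sin²φ) = 6389770.761 m.
X = (N+h)·cosφ·cosλ = -1400344.523 m; Y = (N+h)·cosφ·sinλ = 4084069.702 m; Z = (N(1−e²)+h)·sinφ = 4678941.875 m.

X -1400300 m, Y 4084100 m, Z 4678900 m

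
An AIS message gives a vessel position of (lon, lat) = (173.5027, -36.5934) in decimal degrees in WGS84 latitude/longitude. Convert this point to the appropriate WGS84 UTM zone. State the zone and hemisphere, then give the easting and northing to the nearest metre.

Longitude 173.5027° lies in the 6° band [168°, 174°), giving zone 59; latitude is south of the equator, so 59S.
Zone 59 central meridian λ₀ = 6×59 − 183 = 171°; Δλ = +2.5027°.
Transverse Mercator on WGS84 with k₀ = 0.9996 gives E = 723881.256 m, N = 5947315.620 m.

Zone 59S: E 723881 m, N 5947316 m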